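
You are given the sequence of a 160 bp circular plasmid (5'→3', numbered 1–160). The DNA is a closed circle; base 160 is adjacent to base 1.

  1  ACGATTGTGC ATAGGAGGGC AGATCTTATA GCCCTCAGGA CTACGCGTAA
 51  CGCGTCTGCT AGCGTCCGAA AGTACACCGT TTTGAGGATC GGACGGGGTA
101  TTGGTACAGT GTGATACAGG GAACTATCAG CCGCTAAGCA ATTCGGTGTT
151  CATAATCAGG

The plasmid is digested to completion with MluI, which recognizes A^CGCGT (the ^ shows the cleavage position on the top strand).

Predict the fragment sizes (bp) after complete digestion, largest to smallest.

153, 7 bp

MluI sites (ACGCGT) start at positions 43, 50.
MluI cuts after the first base of each site, so after positions 43, 50.
Circular molecule, 2 cuts → 2 fragments:
  44–50 → 7 bp
  51–160 then 1–43 → 110 + 43 = 153 bp
Sorted largest to smallest: 153, 7 bp.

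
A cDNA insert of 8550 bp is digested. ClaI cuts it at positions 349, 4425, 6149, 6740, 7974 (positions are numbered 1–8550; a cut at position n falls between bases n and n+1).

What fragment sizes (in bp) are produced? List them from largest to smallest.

Linear molecule, 5 cuts → 6 fragments:
  349 − 0 = 349 bp
  4425 − 349 = 4076 bp
  6149 − 4425 = 1724 bp
  6740 − 6149 = 591 bp
  7974 − 6740 = 1234 bp
  8550 − 7974 = 576 bp
Sorted largest to smallest: 4076, 1724, 1234, 591, 576, 349 bp.

4076, 1724, 1234, 591, 576, 349 bp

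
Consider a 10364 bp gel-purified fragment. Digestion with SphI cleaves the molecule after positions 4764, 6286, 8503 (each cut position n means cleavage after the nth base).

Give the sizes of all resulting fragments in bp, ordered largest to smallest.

4764, 2217, 1861, 1522 bp

Linear molecule, 3 cuts → 4 fragments:
  4764 − 0 = 4764 bp
  6286 − 4764 = 1522 bp
  8503 − 6286 = 2217 bp
  10364 − 8503 = 1861 bp
Sorted largest to smallest: 4764, 2217, 1861, 1522 bp.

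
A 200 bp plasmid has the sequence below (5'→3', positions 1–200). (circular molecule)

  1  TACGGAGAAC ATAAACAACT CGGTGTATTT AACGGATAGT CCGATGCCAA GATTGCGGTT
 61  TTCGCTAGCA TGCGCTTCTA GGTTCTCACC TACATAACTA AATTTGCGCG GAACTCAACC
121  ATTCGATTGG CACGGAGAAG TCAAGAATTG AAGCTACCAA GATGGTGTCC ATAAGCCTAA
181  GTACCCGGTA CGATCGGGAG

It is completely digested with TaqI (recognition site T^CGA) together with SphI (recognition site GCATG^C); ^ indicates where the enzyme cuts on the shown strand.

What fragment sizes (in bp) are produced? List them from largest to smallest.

149, 51 bp

The TaqI site (TCGA) starts at position 123.
TaqI cuts after the first base of each site, so after position 123.
The SphI site (GCATGC) starts at position 68.
SphI cuts after base 5 of each site (before the last base), so after position 72.
Combined cut positions: 72, 123.
Circular molecule, 2 cuts → 2 fragments:
  73–123 → 51 bp
  124–200 then 1–72 → 77 + 72 = 149 bp
Sorted largest to smallest: 149, 51 bp.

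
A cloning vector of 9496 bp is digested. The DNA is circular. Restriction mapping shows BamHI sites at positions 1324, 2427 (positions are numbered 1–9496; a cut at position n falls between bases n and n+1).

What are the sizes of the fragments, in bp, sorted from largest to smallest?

Circular molecule, 2 cuts → 2 fragments:
  2427 − 1324 = 1103 bp
  wrap: 9496 − 2427 + 1324 = 8393 bp
Sorted largest to smallest: 8393, 1103 bp.

8393, 1103 bp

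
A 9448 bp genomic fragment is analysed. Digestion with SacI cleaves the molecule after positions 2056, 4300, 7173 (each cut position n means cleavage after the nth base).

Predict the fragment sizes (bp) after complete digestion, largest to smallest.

Linear molecule, 3 cuts → 4 fragments:
  2056 − 0 = 2056 bp
  4300 − 2056 = 2244 bp
  7173 − 4300 = 2873 bp
  9448 − 7173 = 2275 bp
Sorted largest to smallest: 2873, 2275, 2244, 2056 bp.

2873, 2275, 2244, 2056 bp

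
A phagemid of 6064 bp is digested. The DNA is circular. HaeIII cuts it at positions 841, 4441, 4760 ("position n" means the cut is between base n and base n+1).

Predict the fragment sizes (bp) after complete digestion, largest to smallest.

Circular molecule, 3 cuts → 3 fragments:
  4441 − 841 = 3600 bp
  4760 − 4441 = 319 bp
  wrap: 6064 − 4760 + 841 = 2145 bp
Sorted largest to smallest: 3600, 2145, 319 bp.

3600, 2145, 319 bp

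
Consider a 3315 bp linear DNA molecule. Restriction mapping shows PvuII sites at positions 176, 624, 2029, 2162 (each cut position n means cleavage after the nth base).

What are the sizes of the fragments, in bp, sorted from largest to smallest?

Linear molecule, 4 cuts → 5 fragments:
  176 − 0 = 176 bp
  624 − 176 = 448 bp
  2029 − 624 = 1405 bp
  2162 − 2029 = 133 bp
  3315 − 2162 = 1153 bp
Sorted largest to smallest: 1405, 1153, 448, 176, 133 bp.

1405, 1153, 448, 176, 133 bp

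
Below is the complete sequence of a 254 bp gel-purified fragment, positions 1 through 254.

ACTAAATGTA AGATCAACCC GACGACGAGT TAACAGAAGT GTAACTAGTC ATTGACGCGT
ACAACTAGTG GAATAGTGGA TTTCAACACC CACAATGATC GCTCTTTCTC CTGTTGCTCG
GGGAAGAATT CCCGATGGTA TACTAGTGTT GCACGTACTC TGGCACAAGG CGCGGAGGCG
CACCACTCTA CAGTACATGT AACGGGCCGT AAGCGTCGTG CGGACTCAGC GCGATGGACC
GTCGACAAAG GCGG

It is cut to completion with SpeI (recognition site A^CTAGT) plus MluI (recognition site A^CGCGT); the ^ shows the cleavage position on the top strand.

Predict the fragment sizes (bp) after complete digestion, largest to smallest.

112, 78, 44, 11, 9 bp

SpeI sites (ACTAGT) start at positions 44, 64, 142.
SpeI cuts after the first base of each site, so after positions 44, 64, 142.
The MluI site (ACGCGT) starts at position 55.
MluI cuts after the first base of each site, so after position 55.
Combined cut positions: 44, 55, 64, 142.
Linear molecule, 4 cuts → 5 fragments:
  1–44 → 44 bp
  45–55 → 11 bp
  56–64 → 9 bp
  65–142 → 78 bp
  143–254 → 112 bp
Sorted largest to smallest: 112, 78, 44, 11, 9 bp.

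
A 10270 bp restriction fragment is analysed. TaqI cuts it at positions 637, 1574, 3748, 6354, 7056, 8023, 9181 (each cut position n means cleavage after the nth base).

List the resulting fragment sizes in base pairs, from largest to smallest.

Linear molecule, 7 cuts → 8 fragments:
  637 − 0 = 637 bp
  1574 − 637 = 937 bp
  3748 − 1574 = 2174 bp
  6354 − 3748 = 2606 bp
  7056 − 6354 = 702 bp
  8023 − 7056 = 967 bp
  9181 − 8023 = 1158 bp
  10270 − 9181 = 1089 bp
Sorted largest to smallest: 2606, 2174, 1158, 1089, 967, 937, 702, 637 bp.

2606, 2174, 1158, 1089, 967, 937, 702, 637 bp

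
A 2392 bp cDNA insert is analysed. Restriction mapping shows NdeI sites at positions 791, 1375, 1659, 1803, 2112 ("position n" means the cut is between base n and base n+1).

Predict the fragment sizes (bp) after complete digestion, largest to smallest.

791, 584, 309, 284, 280, 144 bp

Linear molecule, 5 cuts → 6 fragments:
  791 − 0 = 791 bp
  1375 − 791 = 584 bp
  1659 − 1375 = 284 bp
  1803 − 1659 = 144 bp
  2112 − 1803 = 309 bp
  2392 − 2112 = 280 bp
Sorted largest to smallest: 791, 584, 309, 284, 280, 144 bp.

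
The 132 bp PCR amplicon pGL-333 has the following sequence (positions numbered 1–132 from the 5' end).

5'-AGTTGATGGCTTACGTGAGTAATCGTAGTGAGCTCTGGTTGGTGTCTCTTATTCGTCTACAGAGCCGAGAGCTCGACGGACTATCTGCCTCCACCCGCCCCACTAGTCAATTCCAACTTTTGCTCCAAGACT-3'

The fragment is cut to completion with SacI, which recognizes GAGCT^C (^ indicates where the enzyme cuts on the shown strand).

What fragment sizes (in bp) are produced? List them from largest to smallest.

SacI sites (GAGCTC) start at positions 30, 69.
SacI cuts after base 5 of each site (before the last base), so after positions 34, 73.
Linear molecule, 2 cuts → 3 fragments:
  1–34 → 34 bp
  35–73 → 39 bp
  74–132 → 59 bp
Sorted largest to smallest: 59, 39, 34 bp.

59, 39, 34 bp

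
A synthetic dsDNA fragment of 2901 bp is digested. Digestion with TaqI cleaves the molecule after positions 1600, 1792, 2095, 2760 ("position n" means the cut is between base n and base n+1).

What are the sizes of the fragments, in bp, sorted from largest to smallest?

Linear molecule, 4 cuts → 5 fragments:
  1600 − 0 = 1600 bp
  1792 − 1600 = 192 bp
  2095 − 1792 = 303 bp
  2760 − 2095 = 665 bp
  2901 − 2760 = 141 bp
Sorted largest to smallest: 1600, 665, 303, 192, 141 bp.

1600, 665, 303, 192, 141 bp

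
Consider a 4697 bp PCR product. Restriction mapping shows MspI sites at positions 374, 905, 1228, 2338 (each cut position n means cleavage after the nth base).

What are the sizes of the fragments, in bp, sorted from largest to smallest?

Linear molecule, 4 cuts → 5 fragments:
  374 − 0 = 374 bp
  905 − 374 = 531 bp
  1228 − 905 = 323 bp
  2338 − 1228 = 1110 bp
  4697 − 2338 = 2359 bp
Sorted largest to smallest: 2359, 1110, 531, 374, 323 bp.

2359, 1110, 531, 374, 323 bp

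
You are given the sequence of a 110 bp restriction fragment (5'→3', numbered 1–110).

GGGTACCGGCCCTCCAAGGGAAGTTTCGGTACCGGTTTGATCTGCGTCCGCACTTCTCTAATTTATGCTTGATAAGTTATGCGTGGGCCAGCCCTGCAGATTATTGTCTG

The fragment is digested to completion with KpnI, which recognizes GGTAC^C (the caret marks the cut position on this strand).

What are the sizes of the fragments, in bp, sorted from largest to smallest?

78, 26, 6 bp

KpnI sites (GGTACC) start at positions 2, 28.
KpnI cuts after base 5 of each site (before the last base), so after positions 6, 32.
Linear molecule, 2 cuts → 3 fragments:
  1–6 → 6 bp
  7–32 → 26 bp
  33–110 → 78 bp
Sorted largest to smallest: 78, 26, 6 bp.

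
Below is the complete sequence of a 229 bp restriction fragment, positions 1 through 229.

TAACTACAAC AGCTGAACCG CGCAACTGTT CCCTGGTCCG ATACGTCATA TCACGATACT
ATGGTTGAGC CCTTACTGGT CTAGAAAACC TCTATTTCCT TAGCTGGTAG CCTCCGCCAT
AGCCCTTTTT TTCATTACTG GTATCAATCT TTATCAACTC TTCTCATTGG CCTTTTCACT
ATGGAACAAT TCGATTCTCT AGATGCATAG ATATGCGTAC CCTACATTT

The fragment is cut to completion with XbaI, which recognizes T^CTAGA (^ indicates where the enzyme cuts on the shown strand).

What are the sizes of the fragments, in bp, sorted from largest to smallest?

XbaI sites (TCTAGA) start at positions 80, 198.
XbaI cuts after the first base of each site, so after positions 80, 198.
Linear molecule, 2 cuts → 3 fragments:
  1–80 → 80 bp
  81–198 → 118 bp
  199–229 → 31 bp
Sorted largest to smallest: 118, 80, 31 bp.

118, 80, 31 bp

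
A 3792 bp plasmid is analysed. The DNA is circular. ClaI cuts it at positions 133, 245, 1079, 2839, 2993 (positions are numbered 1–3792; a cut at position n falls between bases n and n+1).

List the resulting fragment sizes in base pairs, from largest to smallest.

Circular molecule, 5 cuts → 5 fragments:
  245 − 133 = 112 bp
  1079 − 245 = 834 bp
  2839 − 1079 = 1760 bp
  2993 − 2839 = 154 bp
  wrap: 3792 − 2993 + 133 = 932 bp
Sorted largest to smallest: 1760, 932, 834, 154, 112 bp.

1760, 932, 834, 154, 112 bp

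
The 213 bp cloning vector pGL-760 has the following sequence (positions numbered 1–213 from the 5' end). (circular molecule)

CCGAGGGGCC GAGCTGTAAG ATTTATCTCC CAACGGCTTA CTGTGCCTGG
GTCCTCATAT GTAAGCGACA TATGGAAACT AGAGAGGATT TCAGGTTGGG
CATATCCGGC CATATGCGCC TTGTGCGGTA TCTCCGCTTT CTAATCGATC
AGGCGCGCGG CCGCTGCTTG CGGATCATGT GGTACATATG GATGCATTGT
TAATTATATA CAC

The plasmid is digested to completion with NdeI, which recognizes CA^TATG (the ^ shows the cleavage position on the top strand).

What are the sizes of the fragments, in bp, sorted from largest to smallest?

NdeI sites (CATATG) start at positions 56, 69, 111, 185.
NdeI cuts after base 2 of each site, so after positions 57, 70, 112, 186.
Circular molecule, 4 cuts → 4 fragments:
  58–70 → 13 bp
  71–112 → 42 bp
  113–186 → 74 bp
  187–213 then 1–57 → 27 + 57 = 84 bp
Sorted largest to smallest: 84, 74, 42, 13 bp.

84, 74, 42, 13 bp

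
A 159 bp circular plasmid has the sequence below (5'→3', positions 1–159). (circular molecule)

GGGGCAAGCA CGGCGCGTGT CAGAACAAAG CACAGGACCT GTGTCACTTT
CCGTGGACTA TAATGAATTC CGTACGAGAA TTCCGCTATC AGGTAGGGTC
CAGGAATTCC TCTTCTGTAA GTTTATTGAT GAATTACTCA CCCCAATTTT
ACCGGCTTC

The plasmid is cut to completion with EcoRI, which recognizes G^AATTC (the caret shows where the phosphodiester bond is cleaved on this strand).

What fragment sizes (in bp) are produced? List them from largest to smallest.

EcoRI sites (GAATTC) start at positions 65, 78, 104.
EcoRI cuts after the first base of each site, so after positions 65, 78, 104.
Circular molecule, 3 cuts → 3 fragments:
  66–78 → 13 bp
  79–104 → 26 bp
  105–159 then 1–65 → 55 + 65 = 120 bp
Sorted largest to smallest: 120, 26, 13 bp.

120, 26, 13 bp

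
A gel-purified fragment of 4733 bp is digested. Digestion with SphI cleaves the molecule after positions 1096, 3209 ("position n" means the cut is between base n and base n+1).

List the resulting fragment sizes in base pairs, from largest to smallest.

Linear molecule, 2 cuts → 3 fragments:
  1096 − 0 = 1096 bp
  3209 − 1096 = 2113 bp
  4733 − 3209 = 1524 bp
Sorted largest to smallest: 2113, 1524, 1096 bp.

2113, 1524, 1096 bp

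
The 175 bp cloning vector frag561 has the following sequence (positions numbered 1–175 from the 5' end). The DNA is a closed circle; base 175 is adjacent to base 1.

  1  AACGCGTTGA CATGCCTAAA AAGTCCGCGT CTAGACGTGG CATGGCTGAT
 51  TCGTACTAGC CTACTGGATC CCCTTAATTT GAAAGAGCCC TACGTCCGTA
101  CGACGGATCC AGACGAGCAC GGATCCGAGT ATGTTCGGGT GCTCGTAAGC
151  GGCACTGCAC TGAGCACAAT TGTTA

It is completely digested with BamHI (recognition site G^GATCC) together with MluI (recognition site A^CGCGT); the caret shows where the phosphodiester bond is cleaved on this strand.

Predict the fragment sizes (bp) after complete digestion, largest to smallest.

BamHI sites (GGATCC) start at positions 66, 105, 121.
BamHI cuts after the first base of each site, so after positions 66, 105, 121.
The MluI site (ACGCGT) starts at position 2.
MluI cuts after the first base of each site, so after position 2.
Combined cut positions: 2, 66, 105, 121.
Circular molecule, 4 cuts → 4 fragments:
  3–66 → 64 bp
  67–105 → 39 bp
  106–121 → 16 bp
  122–175 then 1–2 → 54 + 2 = 56 bp
Sorted largest to smallest: 64, 56, 39, 16 bp.

64, 56, 39, 16 bp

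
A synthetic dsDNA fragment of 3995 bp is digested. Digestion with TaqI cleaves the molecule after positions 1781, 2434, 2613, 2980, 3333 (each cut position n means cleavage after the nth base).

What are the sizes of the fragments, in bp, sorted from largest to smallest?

1781, 662, 653, 367, 353, 179 bp

Linear molecule, 5 cuts → 6 fragments:
  1781 − 0 = 1781 bp
  2434 − 1781 = 653 bp
  2613 − 2434 = 179 bp
  2980 − 2613 = 367 bp
  3333 − 2980 = 353 bp
  3995 − 3333 = 662 bp
Sorted largest to smallest: 1781, 662, 653, 367, 353, 179 bp.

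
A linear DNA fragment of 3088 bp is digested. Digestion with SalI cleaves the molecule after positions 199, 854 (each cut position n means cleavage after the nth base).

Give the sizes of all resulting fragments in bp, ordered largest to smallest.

Linear molecule, 2 cuts → 3 fragments:
  199 − 0 = 199 bp
  854 − 199 = 655 bp
  3088 − 854 = 2234 bp
Sorted largest to smallest: 2234, 655, 199 bp.

2234, 655, 199 bp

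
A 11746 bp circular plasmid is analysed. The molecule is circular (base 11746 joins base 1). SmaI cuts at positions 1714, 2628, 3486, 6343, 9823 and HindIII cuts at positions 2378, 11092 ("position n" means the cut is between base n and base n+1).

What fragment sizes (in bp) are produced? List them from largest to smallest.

3480, 2857, 2368, 1269, 858, 664, 250 bp

Combined cut positions (sorted): 1714, 2378, 2628, 3486, 6343, 9823, 11092.
Circular molecule, 7 cuts → 7 fragments:
  2378 − 1714 = 664 bp
  2628 − 2378 = 250 bp
  3486 − 2628 = 858 bp
  6343 − 3486 = 2857 bp
  9823 − 6343 = 3480 bp
  11092 − 9823 = 1269 bp
  wrap: 11746 − 11092 + 1714 = 2368 bp
Sorted largest to smallest: 3480, 2857, 2368, 1269, 858, 664, 250 bp.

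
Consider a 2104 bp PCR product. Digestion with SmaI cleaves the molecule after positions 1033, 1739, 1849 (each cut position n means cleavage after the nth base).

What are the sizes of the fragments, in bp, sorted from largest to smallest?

Linear molecule, 3 cuts → 4 fragments:
  1033 − 0 = 1033 bp
  1739 − 1033 = 706 bp
  1849 − 1739 = 110 bp
  2104 − 1849 = 255 bp
Sorted largest to smallest: 1033, 706, 255, 110 bp.

1033, 706, 255, 110 bp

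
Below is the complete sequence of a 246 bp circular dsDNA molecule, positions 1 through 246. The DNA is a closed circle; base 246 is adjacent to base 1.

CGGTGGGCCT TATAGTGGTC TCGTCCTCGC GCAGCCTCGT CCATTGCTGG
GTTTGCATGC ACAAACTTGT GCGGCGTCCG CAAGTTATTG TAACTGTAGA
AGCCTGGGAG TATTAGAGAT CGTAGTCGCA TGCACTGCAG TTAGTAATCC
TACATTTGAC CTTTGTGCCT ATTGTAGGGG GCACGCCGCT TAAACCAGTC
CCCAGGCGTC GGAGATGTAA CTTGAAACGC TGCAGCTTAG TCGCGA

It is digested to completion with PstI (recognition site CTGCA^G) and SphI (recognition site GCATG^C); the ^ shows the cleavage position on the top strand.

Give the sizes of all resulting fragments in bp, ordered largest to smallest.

95, 73, 71, 7 bp

PstI sites (CTGCAG) start at positions 135, 230.
PstI cuts after base 5 of each site (before the last base), so after positions 139, 234.
SphI sites (GCATGC) start at positions 55, 128.
SphI cuts after base 5 of each site (before the last base), so after positions 59, 132.
Combined cut positions: 59, 132, 139, 234.
Circular molecule, 4 cuts → 4 fragments:
  60–132 → 73 bp
  133–139 → 7 bp
  140–234 → 95 bp
  235–246 then 1–59 → 12 + 59 = 71 bp
Sorted largest to smallest: 95, 73, 71, 7 bp.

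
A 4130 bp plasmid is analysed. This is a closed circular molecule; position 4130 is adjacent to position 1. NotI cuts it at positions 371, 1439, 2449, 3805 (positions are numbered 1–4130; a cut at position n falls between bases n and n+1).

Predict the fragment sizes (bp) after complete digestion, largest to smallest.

Circular molecule, 4 cuts → 4 fragments:
  1439 − 371 = 1068 bp
  2449 − 1439 = 1010 bp
  3805 − 2449 = 1356 bp
  wrap: 4130 − 3805 + 371 = 696 bp
Sorted largest to smallest: 1356, 1068, 1010, 696 bp.

1356, 1068, 1010, 696 bp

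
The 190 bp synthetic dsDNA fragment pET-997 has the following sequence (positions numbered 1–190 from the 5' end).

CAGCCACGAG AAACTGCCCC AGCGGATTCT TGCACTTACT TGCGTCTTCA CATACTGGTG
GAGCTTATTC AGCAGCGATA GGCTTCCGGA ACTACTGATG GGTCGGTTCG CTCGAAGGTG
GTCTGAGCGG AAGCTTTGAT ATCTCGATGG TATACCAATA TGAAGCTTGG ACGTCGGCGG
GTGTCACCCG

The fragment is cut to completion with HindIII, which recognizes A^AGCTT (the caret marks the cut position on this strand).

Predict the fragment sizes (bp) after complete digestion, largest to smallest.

HindIII sites (AAGCTT) start at positions 131, 163.
HindIII cuts after the first base of each site, so after positions 131, 163.
Linear molecule, 2 cuts → 3 fragments:
  1–131 → 131 bp
  132–163 → 32 bp
  164–190 → 27 bp
Sorted largest to smallest: 131, 32, 27 bp.

131, 32, 27 bp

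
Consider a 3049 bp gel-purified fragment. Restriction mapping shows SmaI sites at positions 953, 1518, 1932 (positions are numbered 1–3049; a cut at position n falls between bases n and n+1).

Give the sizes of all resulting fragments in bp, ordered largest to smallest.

Linear molecule, 3 cuts → 4 fragments:
  953 − 0 = 953 bp
  1518 − 953 = 565 bp
  1932 − 1518 = 414 bp
  3049 − 1932 = 1117 bp
Sorted largest to smallest: 1117, 953, 565, 414 bp.

1117, 953, 565, 414 bp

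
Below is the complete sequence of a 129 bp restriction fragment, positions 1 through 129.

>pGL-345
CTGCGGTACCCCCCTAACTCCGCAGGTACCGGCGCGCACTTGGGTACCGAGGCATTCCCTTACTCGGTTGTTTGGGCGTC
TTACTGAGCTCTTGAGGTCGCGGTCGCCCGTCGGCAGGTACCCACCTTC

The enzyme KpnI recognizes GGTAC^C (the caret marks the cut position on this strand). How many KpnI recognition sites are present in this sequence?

GGTACC occurs starting at positions 5, 25, 43, 117.
KpnI cuts at 4 sites.

4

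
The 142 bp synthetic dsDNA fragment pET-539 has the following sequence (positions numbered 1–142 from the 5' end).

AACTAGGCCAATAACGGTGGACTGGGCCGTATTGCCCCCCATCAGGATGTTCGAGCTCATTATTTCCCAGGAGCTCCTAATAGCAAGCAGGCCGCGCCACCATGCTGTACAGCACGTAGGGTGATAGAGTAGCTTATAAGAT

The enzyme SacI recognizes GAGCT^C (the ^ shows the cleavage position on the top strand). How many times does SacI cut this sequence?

2

GAGCTC occurs starting at positions 53, 71.
SacI cuts at 2 sites.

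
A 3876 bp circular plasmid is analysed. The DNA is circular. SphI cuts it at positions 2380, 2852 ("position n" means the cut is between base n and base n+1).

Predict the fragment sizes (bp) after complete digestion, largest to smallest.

3404, 472 bp

Circular molecule, 2 cuts → 2 fragments:
  2852 − 2380 = 472 bp
  wrap: 3876 − 2852 + 2380 = 3404 bp
Sorted largest to smallest: 3404, 472 bp.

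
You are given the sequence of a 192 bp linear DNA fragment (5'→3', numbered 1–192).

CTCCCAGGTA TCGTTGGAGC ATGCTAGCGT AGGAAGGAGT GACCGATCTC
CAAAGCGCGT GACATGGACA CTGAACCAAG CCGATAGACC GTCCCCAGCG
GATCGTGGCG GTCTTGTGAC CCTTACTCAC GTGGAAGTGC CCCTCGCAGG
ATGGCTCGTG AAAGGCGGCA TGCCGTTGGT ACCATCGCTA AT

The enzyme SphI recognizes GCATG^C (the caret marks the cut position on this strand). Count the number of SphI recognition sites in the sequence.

2

GCATGC occurs starting at positions 19, 168.
SphI cuts at 2 sites.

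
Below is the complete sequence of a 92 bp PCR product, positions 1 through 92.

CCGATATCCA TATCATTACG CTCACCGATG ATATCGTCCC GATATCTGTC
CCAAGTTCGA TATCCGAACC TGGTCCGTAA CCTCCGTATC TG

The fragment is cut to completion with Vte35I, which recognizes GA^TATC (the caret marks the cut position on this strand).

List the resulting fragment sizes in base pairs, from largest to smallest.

Vte35I sites (GATATC) start at positions 3, 30, 41, 59.
Vte35I cuts after base 2 of each site, so after positions 4, 31, 42, 60.
Linear molecule, 4 cuts → 5 fragments:
  1–4 → 4 bp
  5–31 → 27 bp
  32–42 → 11 bp
  43–60 → 18 bp
  61–92 → 32 bp
Sorted largest to smallest: 32, 27, 18, 11, 4 bp.

32, 27, 18, 11, 4 bp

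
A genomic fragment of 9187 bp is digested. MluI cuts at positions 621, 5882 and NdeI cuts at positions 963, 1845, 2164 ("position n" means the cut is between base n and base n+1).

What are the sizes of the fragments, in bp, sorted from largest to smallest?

3718, 3305, 882, 621, 342, 319 bp

Combined cut positions (sorted): 621, 963, 1845, 2164, 5882.
Linear molecule, 5 cuts → 6 fragments:
  621 − 0 = 621 bp
  963 − 621 = 342 bp
  1845 − 963 = 882 bp
  2164 − 1845 = 319 bp
  5882 − 2164 = 3718 bp
  9187 − 5882 = 3305 bp
Sorted largest to smallest: 3718, 3305, 882, 621, 342, 319 bp.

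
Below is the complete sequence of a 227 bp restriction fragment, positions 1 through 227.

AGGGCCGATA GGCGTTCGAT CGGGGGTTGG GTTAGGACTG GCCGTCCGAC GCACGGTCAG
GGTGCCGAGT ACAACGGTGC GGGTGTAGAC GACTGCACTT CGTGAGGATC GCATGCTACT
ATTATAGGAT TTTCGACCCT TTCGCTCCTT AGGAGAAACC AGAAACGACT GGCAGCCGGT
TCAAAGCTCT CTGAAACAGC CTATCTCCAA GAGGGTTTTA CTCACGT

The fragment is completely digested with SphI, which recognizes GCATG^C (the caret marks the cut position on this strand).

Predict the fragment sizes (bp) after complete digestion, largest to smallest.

The SphI site (GCATGC) starts at position 111.
SphI cuts after base 5 of each site (before the last base), so after position 115.
Linear molecule, 1 cut → 2 fragments:
  1–115 → 115 bp
  116–227 → 112 bp
Sorted largest to smallest: 115, 112 bp.

115, 112 bp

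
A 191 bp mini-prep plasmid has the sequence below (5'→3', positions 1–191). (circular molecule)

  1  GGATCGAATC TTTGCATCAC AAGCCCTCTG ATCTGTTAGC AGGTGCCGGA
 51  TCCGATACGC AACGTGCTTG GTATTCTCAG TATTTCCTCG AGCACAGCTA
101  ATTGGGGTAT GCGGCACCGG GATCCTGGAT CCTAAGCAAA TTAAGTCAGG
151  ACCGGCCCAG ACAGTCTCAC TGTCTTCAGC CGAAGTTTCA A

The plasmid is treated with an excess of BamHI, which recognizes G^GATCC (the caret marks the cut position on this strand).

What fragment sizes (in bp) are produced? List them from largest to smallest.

BamHI sites (GGATCC) start at positions 48, 120, 127.
BamHI cuts after the first base of each site, so after positions 48, 120, 127.
Circular molecule, 3 cuts → 3 fragments:
  49–120 → 72 bp
  121–127 → 7 bp
  128–191 then 1–48 → 64 + 48 = 112 bp
Sorted largest to smallest: 112, 72, 7 bp.

112, 72, 7 bp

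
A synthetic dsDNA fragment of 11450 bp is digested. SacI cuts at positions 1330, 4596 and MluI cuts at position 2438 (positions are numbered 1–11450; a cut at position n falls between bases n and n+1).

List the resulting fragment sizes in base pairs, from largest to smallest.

6854, 2158, 1330, 1108 bp

Combined cut positions (sorted): 1330, 2438, 4596.
Linear molecule, 3 cuts → 4 fragments:
  1330 − 0 = 1330 bp
  2438 − 1330 = 1108 bp
  4596 − 2438 = 2158 bp
  11450 − 4596 = 6854 bp
Sorted largest to smallest: 6854, 2158, 1330, 1108 bp.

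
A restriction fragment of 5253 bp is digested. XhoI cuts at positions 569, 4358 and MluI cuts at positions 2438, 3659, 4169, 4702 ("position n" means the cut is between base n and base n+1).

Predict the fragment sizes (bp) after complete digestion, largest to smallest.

1869, 1221, 569, 551, 510, 344, 189 bp

Combined cut positions (sorted): 569, 2438, 3659, 4169, 4358, 4702.
Linear molecule, 6 cuts → 7 fragments:
  569 − 0 = 569 bp
  2438 − 569 = 1869 bp
  3659 − 2438 = 1221 bp
  4169 − 3659 = 510 bp
  4358 − 4169 = 189 bp
  4702 − 4358 = 344 bp
  5253 − 4702 = 551 bp
Sorted largest to smallest: 1869, 1221, 569, 551, 510, 344, 189 bp.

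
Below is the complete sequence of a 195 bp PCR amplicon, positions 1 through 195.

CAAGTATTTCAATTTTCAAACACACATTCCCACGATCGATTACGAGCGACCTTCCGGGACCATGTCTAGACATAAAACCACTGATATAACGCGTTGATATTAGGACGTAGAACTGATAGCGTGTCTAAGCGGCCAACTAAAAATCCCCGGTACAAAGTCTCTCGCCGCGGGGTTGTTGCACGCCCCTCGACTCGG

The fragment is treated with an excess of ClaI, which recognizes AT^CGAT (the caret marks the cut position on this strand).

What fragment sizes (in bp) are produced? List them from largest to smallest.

The ClaI site (ATCGAT) starts at position 35.
ClaI cuts after base 2 of each site, so after position 36.
Linear molecule, 1 cut → 2 fragments:
  1–36 → 36 bp
  37–195 → 159 bp
Sorted largest to smallest: 159, 36 bp.

159, 36 bp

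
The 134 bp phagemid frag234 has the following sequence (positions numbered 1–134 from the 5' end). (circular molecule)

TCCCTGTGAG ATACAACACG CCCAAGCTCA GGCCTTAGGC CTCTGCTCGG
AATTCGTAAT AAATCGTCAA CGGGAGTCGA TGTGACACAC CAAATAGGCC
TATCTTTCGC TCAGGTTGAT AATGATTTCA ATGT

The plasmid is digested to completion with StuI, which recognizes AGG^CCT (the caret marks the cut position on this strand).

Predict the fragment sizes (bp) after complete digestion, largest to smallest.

68, 59, 7 bp

StuI sites (AGGCCT) start at positions 30, 37, 96.
StuI cuts after base 3 of each site, so after positions 32, 39, 98.
Circular molecule, 3 cuts → 3 fragments:
  33–39 → 7 bp
  40–98 → 59 bp
  99–134 then 1–32 → 36 + 32 = 68 bp
Sorted largest to smallest: 68, 59, 7 bp.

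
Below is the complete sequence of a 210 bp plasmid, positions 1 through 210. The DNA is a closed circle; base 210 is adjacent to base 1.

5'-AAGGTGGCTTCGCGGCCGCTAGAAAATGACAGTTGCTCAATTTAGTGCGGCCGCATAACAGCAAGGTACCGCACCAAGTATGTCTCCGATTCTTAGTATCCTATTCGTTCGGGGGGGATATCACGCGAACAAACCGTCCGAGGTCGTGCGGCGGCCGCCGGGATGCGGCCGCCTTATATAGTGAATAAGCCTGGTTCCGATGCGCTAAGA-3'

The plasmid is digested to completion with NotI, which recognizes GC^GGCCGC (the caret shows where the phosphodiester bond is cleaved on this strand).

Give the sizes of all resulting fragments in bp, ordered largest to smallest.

104, 57, 35, 14 bp

NotI sites (GCGGCCGC) start at positions 12, 47, 151, 165.
NotI cuts after base 2 of each site, so after positions 13, 48, 152, 166.
Circular molecule, 4 cuts → 4 fragments:
  14–48 → 35 bp
  49–152 → 104 bp
  153–166 → 14 bp
  167–210 then 1–13 → 44 + 13 = 57 bp
Sorted largest to smallest: 104, 57, 35, 14 bp.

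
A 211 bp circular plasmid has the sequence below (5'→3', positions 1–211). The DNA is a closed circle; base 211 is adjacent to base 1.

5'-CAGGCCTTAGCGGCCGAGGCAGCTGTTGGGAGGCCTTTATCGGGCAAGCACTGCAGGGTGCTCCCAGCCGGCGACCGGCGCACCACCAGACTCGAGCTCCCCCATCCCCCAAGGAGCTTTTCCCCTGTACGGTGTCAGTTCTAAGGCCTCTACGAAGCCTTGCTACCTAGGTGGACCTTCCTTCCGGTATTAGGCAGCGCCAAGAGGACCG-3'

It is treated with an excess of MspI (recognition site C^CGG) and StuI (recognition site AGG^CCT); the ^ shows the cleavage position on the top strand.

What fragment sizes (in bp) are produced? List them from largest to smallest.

MspI sites (CCGG) start at positions 68, 75, 184.
MspI cuts after the first base of each site, so after positions 68, 75, 184.
StuI sites (AGGCCT) start at positions 2, 31, 144.
StuI cuts after base 3 of each site, so after positions 4, 33, 146.
Combined cut positions: 4, 33, 68, 75, 146, 184.
Circular molecule, 6 cuts → 6 fragments:
  5–33 → 29 bp
  34–68 → 35 bp
  69–75 → 7 bp
  76–146 → 71 bp
  147–184 → 38 bp
  185–211 then 1–4 → 27 + 4 = 31 bp
Sorted largest to smallest: 71, 38, 35, 31, 29, 7 bp.

71, 38, 35, 31, 29, 7 bp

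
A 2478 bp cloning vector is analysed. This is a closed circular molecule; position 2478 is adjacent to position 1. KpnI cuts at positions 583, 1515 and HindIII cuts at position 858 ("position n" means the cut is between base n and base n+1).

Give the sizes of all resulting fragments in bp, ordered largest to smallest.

1546, 657, 275 bp

Combined cut positions (sorted): 583, 858, 1515.
Circular molecule, 3 cuts → 3 fragments:
  858 − 583 = 275 bp
  1515 − 858 = 657 bp
  wrap: 2478 − 1515 + 583 = 1546 bp
Sorted largest to smallest: 1546, 657, 275 bp.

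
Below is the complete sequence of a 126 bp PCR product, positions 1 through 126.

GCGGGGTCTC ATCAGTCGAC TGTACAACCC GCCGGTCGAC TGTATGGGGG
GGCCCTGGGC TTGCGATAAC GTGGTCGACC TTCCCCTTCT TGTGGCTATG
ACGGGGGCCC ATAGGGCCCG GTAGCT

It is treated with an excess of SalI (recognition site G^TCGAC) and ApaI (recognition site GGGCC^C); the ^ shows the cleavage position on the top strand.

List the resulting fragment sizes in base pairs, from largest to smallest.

35, 20, 20, 19, 15, 9, 8 bp

SalI sites (GTCGAC) start at positions 15, 35, 74.
SalI cuts after the first base of each site, so after positions 15, 35, 74.
ApaI sites (GGGCCC) start at positions 50, 105, 114.
ApaI cuts after base 5 of each site (before the last base), so after positions 54, 109, 118.
Combined cut positions: 15, 35, 54, 74, 109, 118.
Linear molecule, 6 cuts → 7 fragments:
  1–15 → 15 bp
  16–35 → 20 bp
  36–54 → 19 bp
  55–74 → 20 bp
  75–109 → 35 bp
  110–118 → 9 bp
  119–126 → 8 bp
Sorted largest to smallest: 35, 20, 20, 19, 15, 9, 8 bp.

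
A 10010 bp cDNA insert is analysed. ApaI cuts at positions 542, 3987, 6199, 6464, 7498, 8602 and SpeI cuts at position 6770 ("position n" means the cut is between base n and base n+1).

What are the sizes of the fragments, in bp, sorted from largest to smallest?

3445, 2212, 1408, 1104, 728, 542, 306, 265 bp

Combined cut positions (sorted): 542, 3987, 6199, 6464, 6770, 7498, 8602.
Linear molecule, 7 cuts → 8 fragments:
  542 − 0 = 542 bp
  3987 − 542 = 3445 bp
  6199 − 3987 = 2212 bp
  6464 − 6199 = 265 bp
  6770 − 6464 = 306 bp
  7498 − 6770 = 728 bp
  8602 − 7498 = 1104 bp
  10010 − 8602 = 1408 bp
Sorted largest to smallest: 3445, 2212, 1408, 1104, 728, 542, 306, 265 bp.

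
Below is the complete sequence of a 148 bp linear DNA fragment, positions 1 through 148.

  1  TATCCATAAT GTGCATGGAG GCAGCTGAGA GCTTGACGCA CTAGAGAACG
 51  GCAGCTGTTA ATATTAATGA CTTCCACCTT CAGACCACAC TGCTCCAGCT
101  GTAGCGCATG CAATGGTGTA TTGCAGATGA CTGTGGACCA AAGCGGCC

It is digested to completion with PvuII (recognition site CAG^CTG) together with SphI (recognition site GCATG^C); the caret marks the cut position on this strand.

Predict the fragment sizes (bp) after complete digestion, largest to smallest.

PvuII sites (CAGCTG) start at positions 22, 52, 96.
PvuII cuts after base 3 of each site, so after positions 24, 54, 98.
The SphI site (GCATGC) starts at position 106.
SphI cuts after base 5 of each site (before the last base), so after position 110.
Combined cut positions: 24, 54, 98, 110.
Linear molecule, 4 cuts → 5 fragments:
  1–24 → 24 bp
  25–54 → 30 bp
  55–98 → 44 bp
  99–110 → 12 bp
  111–148 → 38 bp
Sorted largest to smallest: 44, 38, 30, 24, 12 bp.

44, 38, 30, 24, 12 bp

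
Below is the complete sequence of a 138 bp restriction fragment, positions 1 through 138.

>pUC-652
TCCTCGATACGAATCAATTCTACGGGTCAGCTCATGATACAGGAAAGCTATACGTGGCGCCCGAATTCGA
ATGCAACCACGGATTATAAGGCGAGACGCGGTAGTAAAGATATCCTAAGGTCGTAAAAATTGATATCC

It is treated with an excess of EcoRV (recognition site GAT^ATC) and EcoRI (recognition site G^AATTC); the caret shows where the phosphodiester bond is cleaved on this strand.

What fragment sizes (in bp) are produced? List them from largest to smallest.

EcoRV sites (GATATC) start at positions 109, 132.
EcoRV cuts after base 3 of each site, so after positions 111, 134.
The EcoRI site (GAATTC) starts at position 63.
EcoRI cuts after the first base of each site, so after position 63.
Combined cut positions: 63, 111, 134.
Linear molecule, 3 cuts → 4 fragments:
  1–63 → 63 bp
  64–111 → 48 bp
  112–134 → 23 bp
  135–138 → 4 bp
Sorted largest to smallest: 63, 48, 23, 4 bp.

63, 48, 23, 4 bp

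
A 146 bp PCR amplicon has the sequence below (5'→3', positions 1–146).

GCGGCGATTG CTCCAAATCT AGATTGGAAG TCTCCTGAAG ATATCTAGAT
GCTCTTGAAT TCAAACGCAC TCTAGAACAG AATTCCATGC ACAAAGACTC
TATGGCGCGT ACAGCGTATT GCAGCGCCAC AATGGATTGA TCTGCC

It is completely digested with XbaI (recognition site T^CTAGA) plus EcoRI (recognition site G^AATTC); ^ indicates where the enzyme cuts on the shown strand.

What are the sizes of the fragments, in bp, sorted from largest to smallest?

XbaI sites (TCTAGA) start at positions 18, 44, 71.
XbaI cuts after the first base of each site, so after positions 18, 44, 71.
EcoRI sites (GAATTC) start at positions 57, 80.
EcoRI cuts after the first base of each site, so after positions 57, 80.
Combined cut positions: 18, 44, 57, 71, 80.
Linear molecule, 5 cuts → 6 fragments:
  1–18 → 18 bp
  19–44 → 26 bp
  45–57 → 13 bp
  58–71 → 14 bp
  72–80 → 9 bp
  81–146 → 66 bp
Sorted largest to smallest: 66, 26, 18, 14, 13, 9 bp.

66, 26, 18, 14, 13, 9 bp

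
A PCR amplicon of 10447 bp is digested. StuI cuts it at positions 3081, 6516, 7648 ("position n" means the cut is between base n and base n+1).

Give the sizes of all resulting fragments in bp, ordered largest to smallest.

3435, 3081, 2799, 1132 bp

Linear molecule, 3 cuts → 4 fragments:
  3081 − 0 = 3081 bp
  6516 − 3081 = 3435 bp
  7648 − 6516 = 1132 bp
  10447 − 7648 = 2799 bp
Sorted largest to smallest: 3435, 3081, 2799, 1132 bp.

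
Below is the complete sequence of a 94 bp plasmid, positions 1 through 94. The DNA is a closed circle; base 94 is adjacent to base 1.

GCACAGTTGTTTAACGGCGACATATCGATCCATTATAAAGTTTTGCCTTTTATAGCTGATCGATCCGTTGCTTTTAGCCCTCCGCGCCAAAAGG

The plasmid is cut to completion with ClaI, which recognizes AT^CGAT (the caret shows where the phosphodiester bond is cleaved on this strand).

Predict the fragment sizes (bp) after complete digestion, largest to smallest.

59, 35 bp

ClaI sites (ATCGAT) start at positions 24, 59.
ClaI cuts after base 2 of each site, so after positions 25, 60.
Circular molecule, 2 cuts → 2 fragments:
  26–60 → 35 bp
  61–94 then 1–25 → 34 + 25 = 59 bp
Sorted largest to smallest: 59, 35 bp.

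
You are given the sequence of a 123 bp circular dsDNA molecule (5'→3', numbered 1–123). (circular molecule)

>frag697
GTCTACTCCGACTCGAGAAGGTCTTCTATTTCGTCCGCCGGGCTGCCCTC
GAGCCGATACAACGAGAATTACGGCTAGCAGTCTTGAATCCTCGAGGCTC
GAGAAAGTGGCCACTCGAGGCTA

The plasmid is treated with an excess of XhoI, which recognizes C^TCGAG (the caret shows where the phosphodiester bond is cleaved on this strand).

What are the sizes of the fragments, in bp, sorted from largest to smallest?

XhoI sites (CTCGAG) start at positions 12, 48, 91, 98, 114.
XhoI cuts after the first base of each site, so after positions 12, 48, 91, 98, 114.
Circular molecule, 5 cuts → 5 fragments:
  13–48 → 36 bp
  49–91 → 43 bp
  92–98 → 7 bp
  99–114 → 16 bp
  115–123 then 1–12 → 9 + 12 = 21 bp
Sorted largest to smallest: 43, 36, 21, 16, 7 bp.

43, 36, 21, 16, 7 bp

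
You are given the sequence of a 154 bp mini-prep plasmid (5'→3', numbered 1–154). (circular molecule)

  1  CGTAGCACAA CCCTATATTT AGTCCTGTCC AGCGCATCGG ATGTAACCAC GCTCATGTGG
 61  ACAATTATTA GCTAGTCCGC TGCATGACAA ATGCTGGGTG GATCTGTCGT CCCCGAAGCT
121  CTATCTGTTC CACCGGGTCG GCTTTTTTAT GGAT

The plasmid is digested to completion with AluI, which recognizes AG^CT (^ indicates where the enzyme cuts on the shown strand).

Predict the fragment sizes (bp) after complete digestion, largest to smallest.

107, 47 bp

AluI sites (AGCT) start at positions 70, 117.
AluI cuts after base 2 of each site, so after positions 71, 118.
Circular molecule, 2 cuts → 2 fragments:
  72–118 → 47 bp
  119–154 then 1–71 → 36 + 71 = 107 bp
Sorted largest to smallest: 107, 47 bp.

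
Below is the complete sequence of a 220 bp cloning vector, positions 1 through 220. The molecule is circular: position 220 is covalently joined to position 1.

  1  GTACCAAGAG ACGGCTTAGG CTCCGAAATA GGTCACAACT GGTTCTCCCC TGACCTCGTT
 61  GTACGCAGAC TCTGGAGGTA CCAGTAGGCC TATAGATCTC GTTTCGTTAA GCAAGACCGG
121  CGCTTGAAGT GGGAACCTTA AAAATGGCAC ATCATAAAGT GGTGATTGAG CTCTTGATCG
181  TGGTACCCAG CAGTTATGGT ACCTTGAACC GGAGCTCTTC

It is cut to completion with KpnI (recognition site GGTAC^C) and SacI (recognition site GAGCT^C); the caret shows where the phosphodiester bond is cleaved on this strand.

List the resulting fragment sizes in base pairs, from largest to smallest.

KpnI sites (GGTACC) start at positions 77, 182, 198.
KpnI cuts after base 5 of each site (before the last base), so after positions 81, 186, 202.
SacI sites (GAGCTC) start at positions 168, 212.
SacI cuts after base 5 of each site (before the last base), so after positions 172, 216.
Combined cut positions: 81, 172, 186, 202, 216.
Circular molecule, 5 cuts → 5 fragments:
  82–172 → 91 bp
  173–186 → 14 bp
  187–202 → 16 bp
  203–216 → 14 bp
  217–220 then 1–81 → 4 + 81 = 85 bp
Sorted largest to smallest: 91, 85, 16, 14, 14 bp.

91, 85, 16, 14, 14 bp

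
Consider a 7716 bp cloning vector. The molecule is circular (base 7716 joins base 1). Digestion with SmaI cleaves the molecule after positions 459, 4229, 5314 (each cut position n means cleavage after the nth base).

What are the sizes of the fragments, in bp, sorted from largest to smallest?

Circular molecule, 3 cuts → 3 fragments:
  4229 − 459 = 3770 bp
  5314 − 4229 = 1085 bp
  wrap: 7716 − 5314 + 459 = 2861 bp
Sorted largest to smallest: 3770, 2861, 1085 bp.

3770, 2861, 1085 bp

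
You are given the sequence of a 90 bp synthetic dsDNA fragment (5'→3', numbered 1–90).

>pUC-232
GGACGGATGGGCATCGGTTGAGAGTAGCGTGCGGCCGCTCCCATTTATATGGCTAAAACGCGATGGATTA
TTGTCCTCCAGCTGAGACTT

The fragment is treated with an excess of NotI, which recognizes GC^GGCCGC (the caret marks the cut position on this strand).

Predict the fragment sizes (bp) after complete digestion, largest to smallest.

The NotI site (GCGGCCGC) starts at position 31.
NotI cuts after base 2 of each site, so after position 32.
Linear molecule, 1 cut → 2 fragments:
  1–32 → 32 bp
  33–90 → 58 bp
Sorted largest to smallest: 58, 32 bp.

58, 32 bp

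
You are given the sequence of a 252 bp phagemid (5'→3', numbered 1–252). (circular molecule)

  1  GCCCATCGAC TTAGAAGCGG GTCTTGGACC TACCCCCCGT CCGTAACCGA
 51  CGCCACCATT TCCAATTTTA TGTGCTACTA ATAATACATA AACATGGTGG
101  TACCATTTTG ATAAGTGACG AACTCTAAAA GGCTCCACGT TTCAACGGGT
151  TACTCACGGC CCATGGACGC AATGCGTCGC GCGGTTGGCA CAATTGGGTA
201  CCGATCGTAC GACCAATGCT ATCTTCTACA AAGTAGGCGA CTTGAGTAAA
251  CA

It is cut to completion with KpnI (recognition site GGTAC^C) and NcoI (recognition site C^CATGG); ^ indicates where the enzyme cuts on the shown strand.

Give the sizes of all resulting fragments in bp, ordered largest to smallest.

KpnI sites (GGTACC) start at positions 99, 197.
KpnI cuts after base 5 of each site (before the last base), so after positions 103, 201.
The NcoI site (CCATGG) starts at position 161.
NcoI cuts after the first base of each site, so after position 161.
Combined cut positions: 103, 161, 201.
Circular molecule, 3 cuts → 3 fragments:
  104–161 → 58 bp
  162–201 → 40 bp
  202–252 then 1–103 → 51 + 103 = 154 bp
Sorted largest to smallest: 154, 58, 40 bp.

154, 58, 40 bp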